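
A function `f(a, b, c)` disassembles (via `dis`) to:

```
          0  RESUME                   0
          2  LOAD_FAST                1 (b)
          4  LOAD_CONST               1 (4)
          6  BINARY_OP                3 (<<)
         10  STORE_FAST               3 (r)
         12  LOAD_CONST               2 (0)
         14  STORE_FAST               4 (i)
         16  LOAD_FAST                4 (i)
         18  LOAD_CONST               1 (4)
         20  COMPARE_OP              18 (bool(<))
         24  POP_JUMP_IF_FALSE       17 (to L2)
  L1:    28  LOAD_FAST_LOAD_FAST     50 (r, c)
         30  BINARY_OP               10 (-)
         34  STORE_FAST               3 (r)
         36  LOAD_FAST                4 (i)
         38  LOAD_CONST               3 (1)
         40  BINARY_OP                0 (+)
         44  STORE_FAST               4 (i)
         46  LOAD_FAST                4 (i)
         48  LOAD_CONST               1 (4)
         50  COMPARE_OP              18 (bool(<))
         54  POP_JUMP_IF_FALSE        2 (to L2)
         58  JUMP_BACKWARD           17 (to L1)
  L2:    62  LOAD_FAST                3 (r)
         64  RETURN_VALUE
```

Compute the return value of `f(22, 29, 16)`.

400

LOAD_FAST b → push 29. Stack: [29]
LOAD_CONST → push 4. Stack: [29, 4]
BINARY_OP << → 29 << 4 = 464. Stack: [464]
STORE_FAST r → r=464. Stack: []
LOAD_CONST → push 0. Stack: [0]
STORE_FAST i → i=0. Stack: []
LOAD_FAST i → push 0. Stack: [0]
LOAD_CONST → push 4. Stack: [0, 4]
COMPARE_OP bool(<) → 0 vs 4 = True. Stack: [True]
POP_JUMP_IF_FALSE → pop True; no jump. Stack: []
LOAD_FAST_LOAD_FAST r,c → push 464,16. Stack: [464, 16]
BINARY_OP - → 464 - 16 = 448. Stack: [448]
STORE_FAST r → r=448. Stack: []
LOAD_FAST i → push 0. Stack: [0]
LOAD_CONST → push 1. Stack: [0, 1]
BINARY_OP + → 0 + 1 = 1. Stack: [1]
STORE_FAST i → i=1. Stack: []
LOAD_FAST i → push 1. Stack: [1]
LOAD_CONST → push 4. Stack: [1, 4]
COMPARE_OP bool(<) → 1 vs 4 = True. Stack: [True]
POP_JUMP_IF_FALSE → pop True; no jump. Stack: []
LOAD_FAST_LOAD_FAST r,c → push 448,16. Stack: [448, 16]
BINARY_OP - → 448 - 16 = 432. Stack: [432]
STORE_FAST r → r=432. Stack: []
LOAD_FAST i → push 1. Stack: [1]
LOAD_CONST → push 1. Stack: [1, 1]
BINARY_OP + → 1 + 1 = 2. Stack: [2]
STORE_FAST i → i=2. Stack: []
LOAD_FAST i → push 2. Stack: [2]
LOAD_CONST → push 4. Stack: [2, 4]
COMPARE_OP bool(<) → 2 vs 4 = True. Stack: [True]
POP_JUMP_IF_FALSE → pop True; no jump. Stack: []
LOAD_FAST_LOAD_FAST r,c → push 432,16. Stack: [432, 16]
BINARY_OP - → 432 - 16 = 416. Stack: [416]
STORE_FAST r → r=416. Stack: []
LOAD_FAST i → push 2. Stack: [2]
LOAD_CONST → push 1. Stack: [2, 1]
BINARY_OP + → 2 + 1 = 3. Stack: [3]
STORE_FAST i → i=3. Stack: []
LOAD_FAST i → push 3. Stack: [3]
LOAD_CONST → push 4. Stack: [3, 4]
COMPARE_OP bool(<) → 3 vs 4 = True. Stack: [True]
POP_JUMP_IF_FALSE → pop True; no jump. Stack: []
LOAD_FAST_LOAD_FAST r,c → push 416,16. Stack: [416, 16]
BINARY_OP - → 416 - 16 = 400. Stack: [400]
STORE_FAST r → r=400. Stack: []
LOAD_FAST i → push 3. Stack: [3]
LOAD_CONST → push 1. Stack: [3, 1]
BINARY_OP + → 3 + 1 = 4. Stack: [4]
STORE_FAST i → i=4. Stack: []
LOAD_FAST i → push 4. Stack: [4]
LOAD_CONST → push 4. Stack: [4, 4]
COMPARE_OP bool(<) → 4 vs 4 = False. Stack: [False]
POP_JUMP_IF_FALSE → pop False; jump. Stack: []
LOAD_FAST r → push 400. Stack: [400]
RETURN_VALUE → return 400.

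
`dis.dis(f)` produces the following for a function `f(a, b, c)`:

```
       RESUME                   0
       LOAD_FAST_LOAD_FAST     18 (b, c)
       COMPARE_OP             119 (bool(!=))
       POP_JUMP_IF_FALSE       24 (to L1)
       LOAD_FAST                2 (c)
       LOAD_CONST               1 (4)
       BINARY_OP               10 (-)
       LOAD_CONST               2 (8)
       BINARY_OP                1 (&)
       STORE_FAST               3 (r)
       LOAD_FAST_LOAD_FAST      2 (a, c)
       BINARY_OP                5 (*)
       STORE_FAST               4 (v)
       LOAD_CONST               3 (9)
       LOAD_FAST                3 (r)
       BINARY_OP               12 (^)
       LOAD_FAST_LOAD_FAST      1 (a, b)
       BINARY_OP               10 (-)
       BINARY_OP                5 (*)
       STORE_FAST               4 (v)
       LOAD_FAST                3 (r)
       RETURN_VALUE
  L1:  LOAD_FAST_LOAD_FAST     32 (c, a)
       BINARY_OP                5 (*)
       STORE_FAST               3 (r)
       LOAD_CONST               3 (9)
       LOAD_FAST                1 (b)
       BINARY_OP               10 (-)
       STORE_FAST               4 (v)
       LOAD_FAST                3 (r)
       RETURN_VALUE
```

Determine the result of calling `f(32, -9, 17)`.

LOAD_FAST_LOAD_FAST b,c → push -9,17. Stack: [-9, 17]
COMPARE_OP bool(!=) → -9 vs 17 = True. Stack: [True]
POP_JUMP_IF_FALSE → pop True; no jump. Stack: []
LOAD_FAST c → push 17. Stack: [17]
LOAD_CONST → push 4. Stack: [17, 4]
BINARY_OP - → 17 - 4 = 13. Stack: [13]
LOAD_CONST → push 8. Stack: [13, 8]
BINARY_OP & → 13 & 8 = 8. Stack: [8]
STORE_FAST r → r=8. Stack: []
LOAD_FAST_LOAD_FAST a,c → push 32,17. Stack: [32, 17]
BINARY_OP * → 32 * 17 = 544. Stack: [544]
STORE_FAST v → v=544. Stack: []
LOAD_CONST → push 9. Stack: [9]
LOAD_FAST r → push 8. Stack: [9, 8]
BINARY_OP ^ → 9 ^ 8 = 1. Stack: [1]
LOAD_FAST_LOAD_FAST a,b → push 32,-9. Stack: [1, 32, -9]
BINARY_OP - → 32 - -9 = 41. Stack: [1, 41]
BINARY_OP * → 1 * 41 = 41. Stack: [41]
STORE_FAST v → v=41. Stack: []
LOAD_FAST r → push 8. Stack: [8]
RETURN_VALUE → return 8.

8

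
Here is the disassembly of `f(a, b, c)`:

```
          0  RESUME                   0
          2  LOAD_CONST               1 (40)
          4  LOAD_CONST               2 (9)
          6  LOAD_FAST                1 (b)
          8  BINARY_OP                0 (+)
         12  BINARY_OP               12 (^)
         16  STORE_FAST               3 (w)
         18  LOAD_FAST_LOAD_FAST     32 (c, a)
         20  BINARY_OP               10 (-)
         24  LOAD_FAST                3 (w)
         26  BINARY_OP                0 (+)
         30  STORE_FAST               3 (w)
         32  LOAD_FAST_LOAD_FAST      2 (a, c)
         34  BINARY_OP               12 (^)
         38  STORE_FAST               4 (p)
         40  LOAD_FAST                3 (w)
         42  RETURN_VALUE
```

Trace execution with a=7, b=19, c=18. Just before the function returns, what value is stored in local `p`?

LOAD_CONST → push 40. Stack: [40]
LOAD_CONST → push 9. Stack: [40, 9]
LOAD_FAST b → push 19. Stack: [40, 9, 19]
BINARY_OP + → 9 + 19 = 28. Stack: [40, 28]
BINARY_OP ^ → 40 ^ 28 = 52. Stack: [52]
STORE_FAST w → w=52. Stack: []
LOAD_FAST_LOAD_FAST c,a → push 18,7. Stack: [18, 7]
BINARY_OP - → 18 - 7 = 11. Stack: [11]
LOAD_FAST w → push 52. Stack: [11, 52]
BINARY_OP + → 11 + 52 = 63. Stack: [63]
STORE_FAST w → w=63. Stack: []
LOAD_FAST_LOAD_FAST a,c → push 7,18. Stack: [7, 18]
BINARY_OP ^ → 7 ^ 18 = 21. Stack: [21]
STORE_FAST p → p=21. Stack: []
LOAD_FAST w → push 63. Stack: [63]
RETURN_VALUE → return 63.

21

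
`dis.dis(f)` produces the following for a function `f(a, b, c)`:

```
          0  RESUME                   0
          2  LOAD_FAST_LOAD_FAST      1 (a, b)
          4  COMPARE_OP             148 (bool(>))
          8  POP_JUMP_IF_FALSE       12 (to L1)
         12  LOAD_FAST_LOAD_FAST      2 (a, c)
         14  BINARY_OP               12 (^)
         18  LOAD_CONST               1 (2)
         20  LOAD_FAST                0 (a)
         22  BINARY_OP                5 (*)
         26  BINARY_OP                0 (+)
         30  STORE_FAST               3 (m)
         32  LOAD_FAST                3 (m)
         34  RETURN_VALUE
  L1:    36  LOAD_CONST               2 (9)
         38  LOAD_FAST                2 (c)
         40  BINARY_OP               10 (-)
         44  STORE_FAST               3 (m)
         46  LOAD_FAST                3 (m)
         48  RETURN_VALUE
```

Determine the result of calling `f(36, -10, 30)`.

LOAD_FAST_LOAD_FAST a,b → push 36,-10. Stack: [36, -10]
COMPARE_OP bool(>) → 36 vs -10 = True. Stack: [True]
POP_JUMP_IF_FALSE → pop True; no jump. Stack: []
LOAD_FAST_LOAD_FAST a,c → push 36,30. Stack: [36, 30]
BINARY_OP ^ → 36 ^ 30 = 58. Stack: [58]
LOAD_CONST → push 2. Stack: [58, 2]
LOAD_FAST a → push 36. Stack: [58, 2, 36]
BINARY_OP * → 2 * 36 = 72. Stack: [58, 72]
BINARY_OP + → 58 + 72 = 130. Stack: [130]
STORE_FAST m → m=130. Stack: []
LOAD_FAST m → push 130. Stack: [130]
RETURN_VALUE → return 130.

130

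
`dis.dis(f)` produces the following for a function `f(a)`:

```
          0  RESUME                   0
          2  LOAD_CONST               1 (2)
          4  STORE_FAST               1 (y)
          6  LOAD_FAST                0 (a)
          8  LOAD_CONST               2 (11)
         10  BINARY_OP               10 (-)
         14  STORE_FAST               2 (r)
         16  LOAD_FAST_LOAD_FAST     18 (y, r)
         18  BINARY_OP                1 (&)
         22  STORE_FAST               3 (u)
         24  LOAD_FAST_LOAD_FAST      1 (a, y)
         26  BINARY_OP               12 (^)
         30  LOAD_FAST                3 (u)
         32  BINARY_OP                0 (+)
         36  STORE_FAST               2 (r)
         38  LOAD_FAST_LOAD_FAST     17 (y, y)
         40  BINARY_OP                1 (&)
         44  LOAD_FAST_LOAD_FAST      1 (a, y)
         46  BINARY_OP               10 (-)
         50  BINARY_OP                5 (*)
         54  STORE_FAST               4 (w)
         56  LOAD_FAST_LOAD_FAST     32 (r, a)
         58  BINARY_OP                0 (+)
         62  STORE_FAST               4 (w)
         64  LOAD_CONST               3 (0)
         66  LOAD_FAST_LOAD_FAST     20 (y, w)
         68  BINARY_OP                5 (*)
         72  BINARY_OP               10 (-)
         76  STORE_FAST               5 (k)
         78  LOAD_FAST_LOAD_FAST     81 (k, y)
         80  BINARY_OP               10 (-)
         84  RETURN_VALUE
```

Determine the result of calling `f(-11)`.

34

LOAD_CONST → push 2. Stack: [2]
STORE_FAST y → y=2. Stack: []
LOAD_FAST a → push -11. Stack: [-11]
LOAD_CONST → push 11. Stack: [-11, 11]
BINARY_OP - → -11 - 11 = -22. Stack: [-22]
STORE_FAST r → r=-22. Stack: []
LOAD_FAST_LOAD_FAST y,r → push 2,-22. Stack: [2, -22]
BINARY_OP & → 2 & -22 = 2. Stack: [2]
STORE_FAST u → u=2. Stack: []
LOAD_FAST_LOAD_FAST a,y → push -11,2. Stack: [-11, 2]
BINARY_OP ^ → -11 ^ 2 = -9. Stack: [-9]
LOAD_FAST u → push 2. Stack: [-9, 2]
BINARY_OP + → -9 + 2 = -7. Stack: [-7]
STORE_FAST r → r=-7. Stack: []
LOAD_FAST_LOAD_FAST y,y → push 2,2. Stack: [2, 2]
BINARY_OP & → 2 & 2 = 2. Stack: [2]
LOAD_FAST_LOAD_FAST a,y → push -11,2. Stack: [2, -11, 2]
BINARY_OP - → -11 - 2 = -13. Stack: [2, -13]
BINARY_OP * → 2 * -13 = -26. Stack: [-26]
STORE_FAST w → w=-26. Stack: []
LOAD_FAST_LOAD_FAST r,a → push -7,-11. Stack: [-7, -11]
BINARY_OP + → -7 + -11 = -18. Stack: [-18]
STORE_FAST w → w=-18. Stack: []
LOAD_CONST → push 0. Stack: [0]
LOAD_FAST_LOAD_FAST y,w → push 2,-18. Stack: [0, 2, -18]
BINARY_OP * → 2 * -18 = -36. Stack: [0, -36]
BINARY_OP - → 0 - -36 = 36. Stack: [36]
STORE_FAST k → k=36. Stack: []
LOAD_FAST_LOAD_FAST k,y → push 36,2. Stack: [36, 2]
BINARY_OP - → 36 - 2 = 34. Stack: [34]
RETURN_VALUE → return 34.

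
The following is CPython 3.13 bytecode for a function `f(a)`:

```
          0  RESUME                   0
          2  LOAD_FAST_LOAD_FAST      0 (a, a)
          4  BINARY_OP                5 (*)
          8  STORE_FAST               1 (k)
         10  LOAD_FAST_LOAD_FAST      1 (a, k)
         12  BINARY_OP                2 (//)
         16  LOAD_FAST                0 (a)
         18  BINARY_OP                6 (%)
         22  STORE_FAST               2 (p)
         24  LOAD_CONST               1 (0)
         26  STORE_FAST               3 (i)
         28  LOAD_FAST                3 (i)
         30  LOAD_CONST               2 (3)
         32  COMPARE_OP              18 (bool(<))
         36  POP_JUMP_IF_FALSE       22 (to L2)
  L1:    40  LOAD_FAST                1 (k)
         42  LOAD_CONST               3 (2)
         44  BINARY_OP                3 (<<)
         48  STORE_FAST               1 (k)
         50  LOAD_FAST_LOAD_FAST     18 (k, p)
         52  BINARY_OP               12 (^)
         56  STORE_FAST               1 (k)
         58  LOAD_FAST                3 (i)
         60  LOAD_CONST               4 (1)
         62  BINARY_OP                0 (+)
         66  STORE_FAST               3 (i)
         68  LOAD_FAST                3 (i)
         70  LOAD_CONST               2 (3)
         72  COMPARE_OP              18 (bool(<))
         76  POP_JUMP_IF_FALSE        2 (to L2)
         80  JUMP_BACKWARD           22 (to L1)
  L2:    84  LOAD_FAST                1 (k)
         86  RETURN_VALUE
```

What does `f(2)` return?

256

LOAD_FAST_LOAD_FAST a,a → push 2,2. Stack: [2, 2]
BINARY_OP * → 2 * 2 = 4. Stack: [4]
STORE_FAST k → k=4. Stack: []
LOAD_FAST_LOAD_FAST a,k → push 2,4. Stack: [2, 4]
BINARY_OP // → 2 // 4 = 0. Stack: [0]
LOAD_FAST a → push 2. Stack: [0, 2]
BINARY_OP % → 0 % 2 = 0. Stack: [0]
STORE_FAST p → p=0. Stack: []
LOAD_CONST → push 0. Stack: [0]
STORE_FAST i → i=0. Stack: []
LOAD_FAST i → push 0. Stack: [0]
LOAD_CONST → push 3. Stack: [0, 3]
COMPARE_OP bool(<) → 0 vs 3 = True. Stack: [True]
POP_JUMP_IF_FALSE → pop True; no jump. Stack: []
LOAD_FAST k → push 4. Stack: [4]
LOAD_CONST → push 2. Stack: [4, 2]
BINARY_OP << → 4 << 2 = 16. Stack: [16]
STORE_FAST k → k=16. Stack: []
LOAD_FAST_LOAD_FAST k,p → push 16,0. Stack: [16, 0]
BINARY_OP ^ → 16 ^ 0 = 16. Stack: [16]
STORE_FAST k → k=16. Stack: []
LOAD_FAST i → push 0. Stack: [0]
LOAD_CONST → push 1. Stack: [0, 1]
BINARY_OP + → 0 + 1 = 1. Stack: [1]
STORE_FAST i → i=1. Stack: []
LOAD_FAST i → push 1. Stack: [1]
LOAD_CONST → push 3. Stack: [1, 3]
COMPARE_OP bool(<) → 1 vs 3 = True. Stack: [True]
POP_JUMP_IF_FALSE → pop True; no jump. Stack: []
LOAD_FAST k → push 16. Stack: [16]
LOAD_CONST → push 2. Stack: [16, 2]
BINARY_OP << → 16 << 2 = 64. Stack: [64]
STORE_FAST k → k=64. Stack: []
LOAD_FAST_LOAD_FAST k,p → push 64,0. Stack: [64, 0]
BINARY_OP ^ → 64 ^ 0 = 64. Stack: [64]
STORE_FAST k → k=64. Stack: []
LOAD_FAST i → push 1. Stack: [1]
LOAD_CONST → push 1. Stack: [1, 1]
BINARY_OP + → 1 + 1 = 2. Stack: [2]
STORE_FAST i → i=2. Stack: []
LOAD_FAST i → push 2. Stack: [2]
LOAD_CONST → push 3. Stack: [2, 3]
COMPARE_OP bool(<) → 2 vs 3 = True. Stack: [True]
POP_JUMP_IF_FALSE → pop True; no jump. Stack: []
LOAD_FAST k → push 64. Stack: [64]
LOAD_CONST → push 2. Stack: [64, 2]
BINARY_OP << → 64 << 2 = 256. Stack: [256]
STORE_FAST k → k=256. Stack: []
LOAD_FAST_LOAD_FAST k,p → push 256,0. Stack: [256, 0]
BINARY_OP ^ → 256 ^ 0 = 256. Stack: [256]
STORE_FAST k → k=256. Stack: []
LOAD_FAST i → push 2. Stack: [2]
LOAD_CONST → push 1. Stack: [2, 1]
BINARY_OP + → 2 + 1 = 3. Stack: [3]
STORE_FAST i → i=3. Stack: []
LOAD_FAST i → push 3. Stack: [3]
LOAD_CONST → push 3. Stack: [3, 3]
COMPARE_OP bool(<) → 3 vs 3 = False. Stack: [False]
POP_JUMP_IF_FALSE → pop False; jump. Stack: []
LOAD_FAST k → push 256. Stack: [256]
RETURN_VALUE → return 256.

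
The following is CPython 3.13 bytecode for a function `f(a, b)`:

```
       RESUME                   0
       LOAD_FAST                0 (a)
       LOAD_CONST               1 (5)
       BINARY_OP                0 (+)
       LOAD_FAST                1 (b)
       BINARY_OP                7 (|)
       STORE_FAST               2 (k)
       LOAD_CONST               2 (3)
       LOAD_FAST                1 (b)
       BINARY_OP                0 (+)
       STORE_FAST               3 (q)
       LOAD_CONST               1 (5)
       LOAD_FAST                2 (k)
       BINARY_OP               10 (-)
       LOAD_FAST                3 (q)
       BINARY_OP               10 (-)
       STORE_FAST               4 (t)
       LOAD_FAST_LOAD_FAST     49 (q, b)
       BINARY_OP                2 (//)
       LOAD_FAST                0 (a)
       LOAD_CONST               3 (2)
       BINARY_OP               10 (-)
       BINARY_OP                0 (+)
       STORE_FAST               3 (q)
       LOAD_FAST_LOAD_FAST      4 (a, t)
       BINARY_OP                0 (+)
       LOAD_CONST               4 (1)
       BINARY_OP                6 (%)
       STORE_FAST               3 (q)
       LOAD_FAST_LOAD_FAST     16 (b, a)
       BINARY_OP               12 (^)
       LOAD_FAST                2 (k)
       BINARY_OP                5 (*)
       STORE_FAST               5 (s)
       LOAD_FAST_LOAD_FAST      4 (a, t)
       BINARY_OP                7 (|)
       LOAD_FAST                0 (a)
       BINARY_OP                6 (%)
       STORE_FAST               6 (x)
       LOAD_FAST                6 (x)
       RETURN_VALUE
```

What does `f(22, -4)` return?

1

LOAD_FAST a → push 22. Stack: [22]
LOAD_CONST → push 5. Stack: [22, 5]
BINARY_OP + → 22 + 5 = 27. Stack: [27]
LOAD_FAST b → push -4. Stack: [27, -4]
BINARY_OP | → 27 | -4 = -1. Stack: [-1]
STORE_FAST k → k=-1. Stack: []
LOAD_CONST → push 3. Stack: [3]
LOAD_FAST b → push -4. Stack: [3, -4]
BINARY_OP + → 3 + -4 = -1. Stack: [-1]
STORE_FAST q → q=-1. Stack: []
LOAD_CONST → push 5. Stack: [5]
LOAD_FAST k → push -1. Stack: [5, -1]
BINARY_OP - → 5 - -1 = 6. Stack: [6]
LOAD_FAST q → push -1. Stack: [6, -1]
BINARY_OP - → 6 - -1 = 7. Stack: [7]
STORE_FAST t → t=7. Stack: []
LOAD_FAST_LOAD_FAST q,b → push -1,-4. Stack: [-1, -4]
BINARY_OP // → -1 // -4 = 0. Stack: [0]
LOAD_FAST a → push 22. Stack: [0, 22]
LOAD_CONST → push 2. Stack: [0, 22, 2]
BINARY_OP - → 22 - 2 = 20. Stack: [0, 20]
BINARY_OP + → 0 + 20 = 20. Stack: [20]
STORE_FAST q → q=20. Stack: []
LOAD_FAST_LOAD_FAST a,t → push 22,7. Stack: [22, 7]
BINARY_OP + → 22 + 7 = 29. Stack: [29]
LOAD_CONST → push 1. Stack: [29, 1]
BINARY_OP % → 29 % 1 = 0. Stack: [0]
STORE_FAST q → q=0. Stack: []
LOAD_FAST_LOAD_FAST b,a → push -4,22. Stack: [-4, 22]
BINARY_OP ^ → -4 ^ 22 = -22. Stack: [-22]
LOAD_FAST k → push -1. Stack: [-22, -1]
BINARY_OP * → -22 * -1 = 22. Stack: [22]
STORE_FAST s → s=22. Stack: []
LOAD_FAST_LOAD_FAST a,t → push 22,7. Stack: [22, 7]
BINARY_OP | → 22 | 7 = 23. Stack: [23]
LOAD_FAST a → push 22. Stack: [23, 22]
BINARY_OP % → 23 % 22 = 1. Stack: [1]
STORE_FAST x → x=1. Stack: []
LOAD_FAST x → push 1. Stack: [1]
RETURN_VALUE → return 1.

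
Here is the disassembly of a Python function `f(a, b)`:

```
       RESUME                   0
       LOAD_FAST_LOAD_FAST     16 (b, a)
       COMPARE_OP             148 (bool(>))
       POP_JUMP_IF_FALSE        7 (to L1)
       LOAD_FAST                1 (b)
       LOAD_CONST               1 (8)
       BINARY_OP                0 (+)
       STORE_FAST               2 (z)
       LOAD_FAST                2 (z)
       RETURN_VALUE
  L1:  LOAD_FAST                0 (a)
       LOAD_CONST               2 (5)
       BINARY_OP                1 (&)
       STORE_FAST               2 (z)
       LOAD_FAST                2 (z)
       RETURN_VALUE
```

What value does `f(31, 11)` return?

5

LOAD_FAST_LOAD_FAST b,a → push 11,31. Stack: [11, 31]
COMPARE_OP bool(>) → 11 vs 31 = False. Stack: [False]
POP_JUMP_IF_FALSE → pop False; jump. Stack: []
LOAD_FAST a → push 31. Stack: [31]
LOAD_CONST → push 5. Stack: [31, 5]
BINARY_OP & → 31 & 5 = 5. Stack: [5]
STORE_FAST z → z=5. Stack: []
LOAD_FAST z → push 5. Stack: [5]
RETURN_VALUE → return 5.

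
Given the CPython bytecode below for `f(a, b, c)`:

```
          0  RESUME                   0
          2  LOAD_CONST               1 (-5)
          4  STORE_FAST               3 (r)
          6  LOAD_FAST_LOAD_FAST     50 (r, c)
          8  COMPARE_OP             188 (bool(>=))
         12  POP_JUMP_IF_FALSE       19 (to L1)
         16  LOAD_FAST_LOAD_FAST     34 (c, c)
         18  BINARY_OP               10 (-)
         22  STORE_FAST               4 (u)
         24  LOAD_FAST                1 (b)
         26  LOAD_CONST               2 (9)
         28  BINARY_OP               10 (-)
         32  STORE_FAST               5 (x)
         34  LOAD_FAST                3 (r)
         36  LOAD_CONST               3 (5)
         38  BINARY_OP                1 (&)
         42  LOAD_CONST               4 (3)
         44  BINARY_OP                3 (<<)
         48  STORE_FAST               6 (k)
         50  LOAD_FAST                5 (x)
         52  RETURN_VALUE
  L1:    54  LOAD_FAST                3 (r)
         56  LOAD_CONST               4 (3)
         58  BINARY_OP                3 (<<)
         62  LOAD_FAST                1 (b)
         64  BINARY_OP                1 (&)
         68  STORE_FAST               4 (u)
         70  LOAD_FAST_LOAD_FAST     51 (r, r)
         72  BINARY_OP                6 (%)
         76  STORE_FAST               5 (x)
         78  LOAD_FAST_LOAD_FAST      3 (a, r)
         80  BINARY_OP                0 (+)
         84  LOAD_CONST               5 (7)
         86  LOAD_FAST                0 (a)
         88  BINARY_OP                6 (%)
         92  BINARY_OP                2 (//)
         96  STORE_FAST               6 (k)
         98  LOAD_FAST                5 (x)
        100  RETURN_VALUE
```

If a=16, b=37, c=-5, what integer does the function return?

LOAD_CONST → push -5. Stack: [-5]
STORE_FAST r → r=-5. Stack: []
LOAD_FAST_LOAD_FAST r,c → push -5,-5. Stack: [-5, -5]
COMPARE_OP bool(>=) → -5 vs -5 = True. Stack: [True]
POP_JUMP_IF_FALSE → pop True; no jump. Stack: []
LOAD_FAST_LOAD_FAST c,c → push -5,-5. Stack: [-5, -5]
BINARY_OP - → -5 - -5 = 0. Stack: [0]
STORE_FAST u → u=0. Stack: []
LOAD_FAST b → push 37. Stack: [37]
LOAD_CONST → push 9. Stack: [37, 9]
BINARY_OP - → 37 - 9 = 28. Stack: [28]
STORE_FAST x → x=28. Stack: []
LOAD_FAST r → push -5. Stack: [-5]
LOAD_CONST → push 5. Stack: [-5, 5]
BINARY_OP & → -5 & 5 = 1. Stack: [1]
LOAD_CONST → push 3. Stack: [1, 3]
BINARY_OP << → 1 << 3 = 8. Stack: [8]
STORE_FAST k → k=8. Stack: []
LOAD_FAST x → push 28. Stack: [28]
RETURN_VALUE → return 28.

28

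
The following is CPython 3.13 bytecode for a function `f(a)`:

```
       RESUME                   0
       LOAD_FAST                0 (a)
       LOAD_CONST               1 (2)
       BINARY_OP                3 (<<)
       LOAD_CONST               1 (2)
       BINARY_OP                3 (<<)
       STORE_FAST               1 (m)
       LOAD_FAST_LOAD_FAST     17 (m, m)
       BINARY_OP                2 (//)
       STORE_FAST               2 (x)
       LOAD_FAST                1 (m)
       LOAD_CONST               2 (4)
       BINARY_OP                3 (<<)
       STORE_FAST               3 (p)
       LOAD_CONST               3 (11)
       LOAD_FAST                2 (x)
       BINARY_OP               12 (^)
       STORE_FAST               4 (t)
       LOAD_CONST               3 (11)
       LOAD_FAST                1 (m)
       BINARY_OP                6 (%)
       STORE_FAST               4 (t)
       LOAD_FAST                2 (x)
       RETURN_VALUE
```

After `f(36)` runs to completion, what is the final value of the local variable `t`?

11

LOAD_FAST a → push 36. Stack: [36]
LOAD_CONST → push 2. Stack: [36, 2]
BINARY_OP << → 36 << 2 = 144. Stack: [144]
LOAD_CONST → push 2. Stack: [144, 2]
BINARY_OP << → 144 << 2 = 576. Stack: [576]
STORE_FAST m → m=576. Stack: []
LOAD_FAST_LOAD_FAST m,m → push 576,576. Stack: [576, 576]
BINARY_OP // → 576 // 576 = 1. Stack: [1]
STORE_FAST x → x=1. Stack: []
LOAD_FAST m → push 576. Stack: [576]
LOAD_CONST → push 4. Stack: [576, 4]
BINARY_OP << → 576 << 4 = 9216. Stack: [9216]
STORE_FAST p → p=9216. Stack: []
LOAD_CONST → push 11. Stack: [11]
LOAD_FAST x → push 1. Stack: [11, 1]
BINARY_OP ^ → 11 ^ 1 = 10. Stack: [10]
STORE_FAST t → t=10. Stack: []
LOAD_CONST → push 11. Stack: [11]
LOAD_FAST m → push 576. Stack: [11, 576]
BINARY_OP % → 11 % 576 = 11. Stack: [11]
STORE_FAST t → t=11. Stack: []
LOAD_FAST x → push 1. Stack: [1]
RETURN_VALUE → return 1.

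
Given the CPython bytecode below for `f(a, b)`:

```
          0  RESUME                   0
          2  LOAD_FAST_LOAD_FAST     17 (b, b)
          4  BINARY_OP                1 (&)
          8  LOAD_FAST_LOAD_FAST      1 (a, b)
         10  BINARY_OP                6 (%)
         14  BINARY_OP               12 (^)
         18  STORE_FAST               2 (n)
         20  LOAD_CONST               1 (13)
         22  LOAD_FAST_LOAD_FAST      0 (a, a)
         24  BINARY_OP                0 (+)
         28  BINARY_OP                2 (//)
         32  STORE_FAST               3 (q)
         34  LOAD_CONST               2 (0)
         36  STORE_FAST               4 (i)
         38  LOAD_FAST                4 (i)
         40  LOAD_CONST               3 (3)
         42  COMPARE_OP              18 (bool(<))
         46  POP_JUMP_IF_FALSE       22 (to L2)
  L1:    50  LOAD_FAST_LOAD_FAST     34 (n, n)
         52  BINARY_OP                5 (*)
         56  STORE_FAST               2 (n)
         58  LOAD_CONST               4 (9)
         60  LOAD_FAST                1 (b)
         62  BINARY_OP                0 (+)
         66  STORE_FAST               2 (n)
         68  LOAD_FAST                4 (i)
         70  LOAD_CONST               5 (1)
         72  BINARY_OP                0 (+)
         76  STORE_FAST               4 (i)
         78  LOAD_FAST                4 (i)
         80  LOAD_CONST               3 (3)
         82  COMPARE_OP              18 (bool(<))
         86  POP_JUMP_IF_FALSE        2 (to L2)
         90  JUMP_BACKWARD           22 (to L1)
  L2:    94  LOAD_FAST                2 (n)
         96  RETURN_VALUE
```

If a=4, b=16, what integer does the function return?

25

LOAD_FAST_LOAD_FAST b,b → push 16,16. Stack: [16, 16]
BINARY_OP & → 16 & 16 = 16. Stack: [16]
LOAD_FAST_LOAD_FAST a,b → push 4,16. Stack: [16, 4, 16]
BINARY_OP % → 4 % 16 = 4. Stack: [16, 4]
BINARY_OP ^ → 16 ^ 4 = 20. Stack: [20]
STORE_FAST n → n=20. Stack: []
LOAD_CONST → push 13. Stack: [13]
LOAD_FAST_LOAD_FAST a,a → push 4,4. Stack: [13, 4, 4]
BINARY_OP + → 4 + 4 = 8. Stack: [13, 8]
BINARY_OP // → 13 // 8 = 1. Stack: [1]
STORE_FAST q → q=1. Stack: []
LOAD_CONST → push 0. Stack: [0]
STORE_FAST i → i=0. Stack: []
LOAD_FAST i → push 0. Stack: [0]
LOAD_CONST → push 3. Stack: [0, 3]
COMPARE_OP bool(<) → 0 vs 3 = True. Stack: [True]
POP_JUMP_IF_FALSE → pop True; no jump. Stack: []
LOAD_FAST_LOAD_FAST n,n → push 20,20. Stack: [20, 20]
BINARY_OP * → 20 * 20 = 400. Stack: [400]
STORE_FAST n → n=400. Stack: []
LOAD_CONST → push 9. Stack: [9]
LOAD_FAST b → push 16. Stack: [9, 16]
BINARY_OP + → 9 + 16 = 25. Stack: [25]
STORE_FAST n → n=25. Stack: []
LOAD_FAST i → push 0. Stack: [0]
LOAD_CONST → push 1. Stack: [0, 1]
BINARY_OP + → 0 + 1 = 1. Stack: [1]
STORE_FAST i → i=1. Stack: []
LOAD_FAST i → push 1. Stack: [1]
LOAD_CONST → push 3. Stack: [1, 3]
COMPARE_OP bool(<) → 1 vs 3 = True. Stack: [True]
POP_JUMP_IF_FALSE → pop True; no jump. Stack: []
LOAD_FAST_LOAD_FAST n,n → push 25,25. Stack: [25, 25]
BINARY_OP * → 25 * 25 = 625. Stack: [625]
STORE_FAST n → n=625. Stack: []
LOAD_CONST → push 9. Stack: [9]
LOAD_FAST b → push 16. Stack: [9, 16]
BINARY_OP + → 9 + 16 = 25. Stack: [25]
STORE_FAST n → n=25. Stack: []
LOAD_FAST i → push 1. Stack: [1]
LOAD_CONST → push 1. Stack: [1, 1]
BINARY_OP + → 1 + 1 = 2. Stack: [2]
STORE_FAST i → i=2. Stack: []
LOAD_FAST i → push 2. Stack: [2]
LOAD_CONST → push 3. Stack: [2, 3]
COMPARE_OP bool(<) → 2 vs 3 = True. Stack: [True]
POP_JUMP_IF_FALSE → pop True; no jump. Stack: []
LOAD_FAST_LOAD_FAST n,n → push 25,25. Stack: [25, 25]
BINARY_OP * → 25 * 25 = 625. Stack: [625]
STORE_FAST n → n=625. Stack: []
LOAD_CONST → push 9. Stack: [9]
LOAD_FAST b → push 16. Stack: [9, 16]
BINARY_OP + → 9 + 16 = 25. Stack: [25]
STORE_FAST n → n=25. Stack: []
LOAD_FAST i → push 2. Stack: [2]
LOAD_CONST → push 1. Stack: [2, 1]
BINARY_OP + → 2 + 1 = 3. Stack: [3]
STORE_FAST i → i=3. Stack: []
LOAD_FAST i → push 3. Stack: [3]
LOAD_CONST → push 3. Stack: [3, 3]
COMPARE_OP bool(<) → 3 vs 3 = False. Stack: [False]
POP_JUMP_IF_FALSE → pop False; jump. Stack: []
LOAD_FAST n → push 25. Stack: [25]
RETURN_VALUE → return 25.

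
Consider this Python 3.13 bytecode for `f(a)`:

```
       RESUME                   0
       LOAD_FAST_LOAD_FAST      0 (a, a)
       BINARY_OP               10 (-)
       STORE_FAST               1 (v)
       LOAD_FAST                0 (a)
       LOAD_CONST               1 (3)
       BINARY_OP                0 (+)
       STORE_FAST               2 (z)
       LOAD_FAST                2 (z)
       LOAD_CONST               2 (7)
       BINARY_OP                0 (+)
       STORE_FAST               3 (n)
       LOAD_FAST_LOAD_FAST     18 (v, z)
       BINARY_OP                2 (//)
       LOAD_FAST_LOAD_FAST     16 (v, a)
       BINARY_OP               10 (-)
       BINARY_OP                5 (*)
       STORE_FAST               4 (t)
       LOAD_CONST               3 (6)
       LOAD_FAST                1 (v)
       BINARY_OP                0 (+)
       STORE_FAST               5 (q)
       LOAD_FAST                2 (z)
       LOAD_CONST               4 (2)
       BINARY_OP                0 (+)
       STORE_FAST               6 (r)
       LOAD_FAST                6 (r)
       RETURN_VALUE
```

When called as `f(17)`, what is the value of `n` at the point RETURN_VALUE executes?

27

LOAD_FAST_LOAD_FAST a,a → push 17,17. Stack: [17, 17]
BINARY_OP - → 17 - 17 = 0. Stack: [0]
STORE_FAST v → v=0. Stack: []
LOAD_FAST a → push 17. Stack: [17]
LOAD_CONST → push 3. Stack: [17, 3]
BINARY_OP + → 17 + 3 = 20. Stack: [20]
STORE_FAST z → z=20. Stack: []
LOAD_FAST z → push 20. Stack: [20]
LOAD_CONST → push 7. Stack: [20, 7]
BINARY_OP + → 20 + 7 = 27. Stack: [27]
STORE_FAST n → n=27. Stack: []
LOAD_FAST_LOAD_FAST v,z → push 0,20. Stack: [0, 20]
BINARY_OP // → 0 // 20 = 0. Stack: [0]
LOAD_FAST_LOAD_FAST v,a → push 0,17. Stack: [0, 0, 17]
BINARY_OP - → 0 - 17 = -17. Stack: [0, -17]
BINARY_OP * → 0 * -17 = 0. Stack: [0]
STORE_FAST t → t=0. Stack: []
LOAD_CONST → push 6. Stack: [6]
LOAD_FAST v → push 0. Stack: [6, 0]
BINARY_OP + → 6 + 0 = 6. Stack: [6]
STORE_FAST q → q=6. Stack: []
LOAD_FAST z → push 20. Stack: [20]
LOAD_CONST → push 2. Stack: [20, 2]
BINARY_OP + → 20 + 2 = 22. Stack: [22]
STORE_FAST r → r=22. Stack: []
LOAD_FAST r → push 22. Stack: [22]
RETURN_VALUE → return 22.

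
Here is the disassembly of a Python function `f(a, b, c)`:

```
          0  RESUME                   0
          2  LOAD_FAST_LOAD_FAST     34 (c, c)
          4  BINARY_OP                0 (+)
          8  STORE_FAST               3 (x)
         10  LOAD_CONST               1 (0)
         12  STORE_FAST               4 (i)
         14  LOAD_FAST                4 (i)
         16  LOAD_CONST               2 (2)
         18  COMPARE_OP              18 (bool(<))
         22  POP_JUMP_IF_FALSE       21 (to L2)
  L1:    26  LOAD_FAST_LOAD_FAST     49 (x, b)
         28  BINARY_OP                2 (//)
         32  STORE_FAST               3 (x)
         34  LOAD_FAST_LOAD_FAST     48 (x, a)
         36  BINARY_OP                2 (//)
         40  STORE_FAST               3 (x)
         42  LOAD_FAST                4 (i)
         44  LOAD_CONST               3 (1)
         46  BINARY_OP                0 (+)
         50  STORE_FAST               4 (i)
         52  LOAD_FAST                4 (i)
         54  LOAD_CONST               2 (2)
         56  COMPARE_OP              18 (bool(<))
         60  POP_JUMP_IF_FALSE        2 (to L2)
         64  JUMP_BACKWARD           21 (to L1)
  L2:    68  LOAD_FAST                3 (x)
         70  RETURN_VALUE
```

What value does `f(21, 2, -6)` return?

-1

LOAD_FAST_LOAD_FAST c,c → push -6,-6. Stack: [-6, -6]
BINARY_OP + → -6 + -6 = -12. Stack: [-12]
STORE_FAST x → x=-12. Stack: []
LOAD_CONST → push 0. Stack: [0]
STORE_FAST i → i=0. Stack: []
LOAD_FAST i → push 0. Stack: [0]
LOAD_CONST → push 2. Stack: [0, 2]
COMPARE_OP bool(<) → 0 vs 2 = True. Stack: [True]
POP_JUMP_IF_FALSE → pop True; no jump. Stack: []
LOAD_FAST_LOAD_FAST x,b → push -12,2. Stack: [-12, 2]
BINARY_OP // → -12 // 2 = -6. Stack: [-6]
STORE_FAST x → x=-6. Stack: []
LOAD_FAST_LOAD_FAST x,a → push -6,21. Stack: [-6, 21]
BINARY_OP // → -6 // 21 = -1. Stack: [-1]
STORE_FAST x → x=-1. Stack: []
LOAD_FAST i → push 0. Stack: [0]
LOAD_CONST → push 1. Stack: [0, 1]
BINARY_OP + → 0 + 1 = 1. Stack: [1]
STORE_FAST i → i=1. Stack: []
LOAD_FAST i → push 1. Stack: [1]
LOAD_CONST → push 2. Stack: [1, 2]
COMPARE_OP bool(<) → 1 vs 2 = True. Stack: [True]
POP_JUMP_IF_FALSE → pop True; no jump. Stack: []
LOAD_FAST_LOAD_FAST x,b → push -1,2. Stack: [-1, 2]
BINARY_OP // → -1 // 2 = -1. Stack: [-1]
STORE_FAST x → x=-1. Stack: []
LOAD_FAST_LOAD_FAST x,a → push -1,21. Stack: [-1, 21]
BINARY_OP // → -1 // 21 = -1. Stack: [-1]
STORE_FAST x → x=-1. Stack: []
LOAD_FAST i → push 1. Stack: [1]
LOAD_CONST → push 1. Stack: [1, 1]
BINARY_OP + → 1 + 1 = 2. Stack: [2]
STORE_FAST i → i=2. Stack: []
LOAD_FAST i → push 2. Stack: [2]
LOAD_CONST → push 2. Stack: [2, 2]
COMPARE_OP bool(<) → 2 vs 2 = False. Stack: [False]
POP_JUMP_IF_FALSE → pop False; jump. Stack: []
LOAD_FAST x → push -1. Stack: [-1]
RETURN_VALUE → return -1.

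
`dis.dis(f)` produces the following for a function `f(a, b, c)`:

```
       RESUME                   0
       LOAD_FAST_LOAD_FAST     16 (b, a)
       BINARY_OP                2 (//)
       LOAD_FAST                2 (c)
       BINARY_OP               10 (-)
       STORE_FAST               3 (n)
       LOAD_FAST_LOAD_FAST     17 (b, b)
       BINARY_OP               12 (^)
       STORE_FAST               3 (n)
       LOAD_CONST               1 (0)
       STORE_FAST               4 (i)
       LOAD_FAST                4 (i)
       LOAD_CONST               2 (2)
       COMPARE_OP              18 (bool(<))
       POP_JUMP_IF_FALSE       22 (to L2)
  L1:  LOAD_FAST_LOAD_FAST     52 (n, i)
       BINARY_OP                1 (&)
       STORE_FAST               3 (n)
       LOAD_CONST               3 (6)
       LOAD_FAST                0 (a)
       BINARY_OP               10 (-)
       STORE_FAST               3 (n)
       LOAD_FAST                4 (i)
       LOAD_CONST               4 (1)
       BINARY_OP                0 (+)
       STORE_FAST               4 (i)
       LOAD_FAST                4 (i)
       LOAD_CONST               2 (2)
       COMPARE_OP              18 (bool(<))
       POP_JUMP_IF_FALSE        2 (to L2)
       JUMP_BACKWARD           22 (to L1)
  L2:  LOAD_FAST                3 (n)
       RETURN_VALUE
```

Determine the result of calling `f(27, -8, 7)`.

-21

LOAD_FAST_LOAD_FAST b,a → push -8,27. Stack: [-8, 27]
BINARY_OP // → -8 // 27 = -1. Stack: [-1]
LOAD_FAST c → push 7. Stack: [-1, 7]
BINARY_OP - → -1 - 7 = -8. Stack: [-8]
STORE_FAST n → n=-8. Stack: []
LOAD_FAST_LOAD_FAST b,b → push -8,-8. Stack: [-8, -8]
BINARY_OP ^ → -8 ^ -8 = 0. Stack: [0]
STORE_FAST n → n=0. Stack: []
LOAD_CONST → push 0. Stack: [0]
STORE_FAST i → i=0. Stack: []
LOAD_FAST i → push 0. Stack: [0]
LOAD_CONST → push 2. Stack: [0, 2]
COMPARE_OP bool(<) → 0 vs 2 = True. Stack: [True]
POP_JUMP_IF_FALSE → pop True; no jump. Stack: []
LOAD_FAST_LOAD_FAST n,i → push 0,0. Stack: [0, 0]
BINARY_OP & → 0 & 0 = 0. Stack: [0]
STORE_FAST n → n=0. Stack: []
LOAD_CONST → push 6. Stack: [6]
LOAD_FAST a → push 27. Stack: [6, 27]
BINARY_OP - → 6 - 27 = -21. Stack: [-21]
STORE_FAST n → n=-21. Stack: []
LOAD_FAST i → push 0. Stack: [0]
LOAD_CONST → push 1. Stack: [0, 1]
BINARY_OP + → 0 + 1 = 1. Stack: [1]
STORE_FAST i → i=1. Stack: []
LOAD_FAST i → push 1. Stack: [1]
LOAD_CONST → push 2. Stack: [1, 2]
COMPARE_OP bool(<) → 1 vs 2 = True. Stack: [True]
POP_JUMP_IF_FALSE → pop True; no jump. Stack: []
LOAD_FAST_LOAD_FAST n,i → push -21,1. Stack: [-21, 1]
BINARY_OP & → -21 & 1 = 1. Stack: [1]
STORE_FAST n → n=1. Stack: []
LOAD_CONST → push 6. Stack: [6]
LOAD_FAST a → push 27. Stack: [6, 27]
BINARY_OP - → 6 - 27 = -21. Stack: [-21]
STORE_FAST n → n=-21. Stack: []
LOAD_FAST i → push 1. Stack: [1]
LOAD_CONST → push 1. Stack: [1, 1]
BINARY_OP + → 1 + 1 = 2. Stack: [2]
STORE_FAST i → i=2. Stack: []
LOAD_FAST i → push 2. Stack: [2]
LOAD_CONST → push 2. Stack: [2, 2]
COMPARE_OP bool(<) → 2 vs 2 = False. Stack: [False]
POP_JUMP_IF_FALSE → pop False; jump. Stack: []
LOAD_FAST n → push -21. Stack: [-21]
RETURN_VALUE → return -21.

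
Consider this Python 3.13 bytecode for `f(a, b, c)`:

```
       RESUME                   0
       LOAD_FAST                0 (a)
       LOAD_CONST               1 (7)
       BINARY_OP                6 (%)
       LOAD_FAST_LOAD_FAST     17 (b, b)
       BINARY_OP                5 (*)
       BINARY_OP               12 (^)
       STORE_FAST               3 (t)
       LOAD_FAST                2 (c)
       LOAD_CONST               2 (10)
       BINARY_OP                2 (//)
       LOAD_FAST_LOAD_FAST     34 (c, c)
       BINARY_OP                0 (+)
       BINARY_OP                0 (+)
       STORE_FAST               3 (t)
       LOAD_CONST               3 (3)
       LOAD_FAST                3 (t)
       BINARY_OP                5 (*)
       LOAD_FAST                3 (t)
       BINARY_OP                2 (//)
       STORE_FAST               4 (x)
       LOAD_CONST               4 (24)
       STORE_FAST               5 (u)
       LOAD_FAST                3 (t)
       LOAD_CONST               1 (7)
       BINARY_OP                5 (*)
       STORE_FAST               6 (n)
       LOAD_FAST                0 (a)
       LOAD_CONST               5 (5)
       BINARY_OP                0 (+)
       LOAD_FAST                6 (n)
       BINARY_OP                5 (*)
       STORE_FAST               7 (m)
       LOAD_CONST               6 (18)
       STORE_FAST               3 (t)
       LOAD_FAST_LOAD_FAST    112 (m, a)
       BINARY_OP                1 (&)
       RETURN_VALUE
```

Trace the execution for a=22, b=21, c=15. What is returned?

2

LOAD_FAST a → push 22. Stack: [22]
LOAD_CONST → push 7. Stack: [22, 7]
BINARY_OP % → 22 % 7 = 1. Stack: [1]
LOAD_FAST_LOAD_FAST b,b → push 21,21. Stack: [1, 21, 21]
BINARY_OP * → 21 * 21 = 441. Stack: [1, 441]
BINARY_OP ^ → 1 ^ 441 = 440. Stack: [440]
STORE_FAST t → t=440. Stack: []
LOAD_FAST c → push 15. Stack: [15]
LOAD_CONST → push 10. Stack: [15, 10]
BINARY_OP // → 15 // 10 = 1. Stack: [1]
LOAD_FAST_LOAD_FAST c,c → push 15,15. Stack: [1, 15, 15]
BINARY_OP + → 15 + 15 = 30. Stack: [1, 30]
BINARY_OP + → 1 + 30 = 31. Stack: [31]
STORE_FAST t → t=31. Stack: []
LOAD_CONST → push 3. Stack: [3]
LOAD_FAST t → push 31. Stack: [3, 31]
BINARY_OP * → 3 * 31 = 93. Stack: [93]
LOAD_FAST t → push 31. Stack: [93, 31]
BINARY_OP // → 93 // 31 = 3. Stack: [3]
STORE_FAST x → x=3. Stack: []
LOAD_CONST → push 24. Stack: [24]
STORE_FAST u → u=24. Stack: []
LOAD_FAST t → push 31. Stack: [31]
LOAD_CONST → push 7. Stack: [31, 7]
BINARY_OP * → 31 * 7 = 217. Stack: [217]
STORE_FAST n → n=217. Stack: []
LOAD_FAST a → push 22. Stack: [22]
LOAD_CONST → push 5. Stack: [22, 5]
BINARY_OP + → 22 + 5 = 27. Stack: [27]
LOAD_FAST n → push 217. Stack: [27, 217]
BINARY_OP * → 27 * 217 = 5859. Stack: [5859]
STORE_FAST m → m=5859. Stack: []
LOAD_CONST → push 18. Stack: [18]
STORE_FAST t → t=18. Stack: []
LOAD_FAST_LOAD_FAST m,a → push 5859,22. Stack: [5859, 22]
BINARY_OP & → 5859 & 22 = 2. Stack: [2]
RETURN_VALUE → return 2.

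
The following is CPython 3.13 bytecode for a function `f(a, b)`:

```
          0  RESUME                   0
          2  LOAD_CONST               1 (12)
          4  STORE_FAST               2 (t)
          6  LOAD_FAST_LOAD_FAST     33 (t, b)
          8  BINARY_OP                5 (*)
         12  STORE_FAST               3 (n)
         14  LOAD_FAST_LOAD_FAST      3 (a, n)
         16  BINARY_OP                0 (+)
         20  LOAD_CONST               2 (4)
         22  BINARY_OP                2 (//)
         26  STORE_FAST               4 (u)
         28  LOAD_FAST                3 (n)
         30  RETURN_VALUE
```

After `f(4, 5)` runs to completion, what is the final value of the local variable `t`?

LOAD_CONST → push 12. Stack: [12]
STORE_FAST t → t=12. Stack: []
LOAD_FAST_LOAD_FAST t,b → push 12,5. Stack: [12, 5]
BINARY_OP * → 12 * 5 = 60. Stack: [60]
STORE_FAST n → n=60. Stack: []
LOAD_FAST_LOAD_FAST a,n → push 4,60. Stack: [4, 60]
BINARY_OP + → 4 + 60 = 64. Stack: [64]
LOAD_CONST → push 4. Stack: [64, 4]
BINARY_OP // → 64 // 4 = 16. Stack: [16]
STORE_FAST u → u=16. Stack: []
LOAD_FAST n → push 60. Stack: [60]
RETURN_VALUE → return 60.

12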